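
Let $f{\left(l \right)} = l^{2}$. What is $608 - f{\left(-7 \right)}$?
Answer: $559$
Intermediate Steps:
$608 - f{\left(-7 \right)} = 608 - \left(-7\right)^{2} = 608 - 49 = 559$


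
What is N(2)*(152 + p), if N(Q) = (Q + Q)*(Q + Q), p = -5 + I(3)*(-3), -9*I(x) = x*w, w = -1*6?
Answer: 2256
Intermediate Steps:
w = -6
I(x) = 2*x/3 (I(x) = -x*(-6)/9 = -(-2)*x/3 = 2*x/3)
p = -11 (p = -5 + ((2/3)*3)*(-3) = -5 + 2*(-3) = -5 - 6 = -11)
N(Q) = 4*Q**2 (N(Q) = (2*Q)*(2*Q) = 4*Q**2)
N(2)*(152 + p) = (4*2**2)*(152 - 11) = (4*4)*141 = 16*141 = 2256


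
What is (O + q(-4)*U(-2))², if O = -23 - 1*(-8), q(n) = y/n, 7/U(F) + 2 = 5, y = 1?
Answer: 34969/144 ≈ 242.84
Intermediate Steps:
U(F) = 7/3 (U(F) = 7/(-2 + 5) = 7/3)
q(n) = 1/n
O = -15 (O = -23 + 8 = -15)
(O + q(-4)*U(-2))² = (-15 + (7/3)/(-4))² = (-15 - ¼*7/3)² = (-15 - 7/12)² = (-187/12)² = 34969/144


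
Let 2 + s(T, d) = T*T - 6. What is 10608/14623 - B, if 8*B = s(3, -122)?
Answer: 70241/116984 ≈ 0.60043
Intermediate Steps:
s(T, d) = -8 + T**2 (s(T, d) = -2 + (T*T - 6) = -2 + (T**2 - 6) = -2 + (-6 + T**2) = -8 + T**2)
B = 1/8 (B = (-8 + 3**2)/8 = (-8 + 9)/8 = (1/8)*1 = 1/8 ≈ 0.12500)
10608/14623 - B = 10608/14623 - 1*1/8 = 10608*(1/14623) - 1/8 = 10608/14623 - 1/8 = 70241/116984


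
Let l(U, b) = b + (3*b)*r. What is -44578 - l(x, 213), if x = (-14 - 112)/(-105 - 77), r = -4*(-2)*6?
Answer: -75463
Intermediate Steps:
r = 48 (r = 8*6 = 48)
x = 9/13 (x = -126/(-182) = -126*(-1/182) = 9/13 ≈ 0.69231)
l(U, b) = 145*b (l(U, b) = b + (3*b)*48 = b + 144*b = 145*b)
-44578 - l(x, 213) = -44578 - 145*213 = -44578 - 1*30885 = -44578 - 30885 = -75463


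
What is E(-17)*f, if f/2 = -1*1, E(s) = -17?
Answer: 34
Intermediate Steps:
f = -2 (f = 2*(-1*1) = 2*(-1) = -2)
E(-17)*f = -17*(-2) = 34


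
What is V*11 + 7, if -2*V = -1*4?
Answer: 29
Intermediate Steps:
V = 2 (V = -(-1)*4/2 = -½*(-4) = 2)
V*11 + 7 = 2*11 + 7 = 22 + 7 = 29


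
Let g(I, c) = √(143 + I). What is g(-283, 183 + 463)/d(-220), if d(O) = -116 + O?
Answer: -I*√35/168 ≈ -0.035215*I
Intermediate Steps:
g(-283, 183 + 463)/d(-220) = √(143 - 283)/(-116 - 220) = √(-140)/(-336) = (2*I*√35)*(-1/336) = -I*√35/168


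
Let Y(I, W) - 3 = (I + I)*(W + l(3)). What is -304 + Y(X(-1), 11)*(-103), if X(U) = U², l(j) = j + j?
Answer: -4115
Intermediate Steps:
l(j) = 2*j
Y(I, W) = 3 + 2*I*(6 + W) (Y(I, W) = 3 + (I + I)*(W + 2*3) = 3 + (2*I)*(W + 6) = 3 + (2*I)*(6 + W) = 3 + 2*I*(6 + W))
-304 + Y(X(-1), 11)*(-103) = -304 + (3 + 12*(-1)² + 2*(-1)²*11)*(-103) = -304 + (3 + 12*1 + 2*1*11)*(-103) = -304 + (3 + 12 + 22)*(-103) = -304 + 37*(-103) = -304 - 3811 = -4115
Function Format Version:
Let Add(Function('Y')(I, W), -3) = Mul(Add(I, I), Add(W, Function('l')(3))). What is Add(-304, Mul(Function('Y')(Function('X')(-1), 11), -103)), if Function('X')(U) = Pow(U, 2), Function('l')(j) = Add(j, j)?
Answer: -4115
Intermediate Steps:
Function('l')(j) = Mul(2, j)
Function('Y')(I, W) = Add(3, Mul(2, I, Add(6, W))) (Function('Y')(I, W) = Add(3, Mul(Add(I, I), Add(W, Mul(2, 3)))) = Add(3, Mul(Mul(2, I), Add(W, 6))) = Add(3, Mul(Mul(2, I), Add(6, W))) = Add(3, Mul(2, I, Add(6, W))))
Add(-304, Mul(Function('Y')(Function('X')(-1), 11), -103)) = Add(-304, Mul(Add(3, Mul(12, Pow(-1, 2)), Mul(2, Pow(-1, 2), 11)), -103)) = Add(-304, Mul(Add(3, Mul(12, 1), Mul(2, 1, 11)), -103)) = Add(-304, Mul(Add(3, 12, 22), -103)) = Add(-304, Mul(37, -103)) = Add(-304, -3811) = -4115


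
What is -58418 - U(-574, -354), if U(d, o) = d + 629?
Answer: -58473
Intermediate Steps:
U(d, o) = 629 + d
-58418 - U(-574, -354) = -58418 - (629 - 574) = -58418 - 1*55 = -58418 - 55 = -58473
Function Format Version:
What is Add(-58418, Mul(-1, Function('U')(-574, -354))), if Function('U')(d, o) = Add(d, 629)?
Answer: -58473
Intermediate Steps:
Function('U')(d, o) = Add(629, d)
Add(-58418, Mul(-1, Function('U')(-574, -354))) = Add(-58418, Mul(-1, Add(629, -574))) = Add(-58418, Mul(-1, 55)) = Add(-58418, -55) = -58473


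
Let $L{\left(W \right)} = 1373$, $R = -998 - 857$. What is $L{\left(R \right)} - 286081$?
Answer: $-284708$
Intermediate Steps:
$R = -1855$ ($R = -998 - 857 = -1855$)
$L{\left(R \right)} - 286081 = 1373 - 286081 = -284708$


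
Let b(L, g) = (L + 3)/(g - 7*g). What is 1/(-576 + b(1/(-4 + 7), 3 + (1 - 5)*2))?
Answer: -9/5183 ≈ -0.0017364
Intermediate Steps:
b(L, g) = -(3 + L)/(6*g) (b(L, g) = (3 + L)/((-6*g)) = (3 + L)*(-1/(6*g)) = -(3 + L)/(6*g))
1/(-576 + b(1/(-4 + 7), 3 + (1 - 5)*2)) = 1/(-576 + (-3 - 1/(-4 + 7))/(6*(3 + (1 - 5)*2))) = 1/(-576 + (-3 - 1/3)/(6*(3 - 4*2))) = 1/(-576 + (-3 - 1*1/3)/(6*(3 - 8))) = 1/(-576 + (1/6)*(-3 - 1/3)/(-5)) = 1/(-576 + (1/6)*(-1/5)*(-10/3)) = 1/(-576 + 1/9) = 1/(-5183/9) = -9/5183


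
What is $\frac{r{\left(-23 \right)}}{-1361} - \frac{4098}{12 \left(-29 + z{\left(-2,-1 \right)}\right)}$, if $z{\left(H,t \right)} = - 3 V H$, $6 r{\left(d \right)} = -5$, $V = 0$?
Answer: $\frac{1394417}{118407} \approx 11.776$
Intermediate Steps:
$r{\left(d \right)} = - \frac{5}{6}$ ($r{\left(d \right)} = \frac{1}{6} \left(-5\right) = - \frac{5}{6}$)
$z{\left(H,t \right)} = 0$ ($z{\left(H,t \right)} = \left(-3\right) 0 H = 0 H = 0$)
$\frac{r{\left(-23 \right)}}{-1361} - \frac{4098}{12 \left(-29 + z{\left(-2,-1 \right)}\right)} = - \frac{5}{6 \left(-1361\right)} - \frac{4098}{12 \left(-29 + 0\right)} = \left(- \frac{5}{6}\right) \left(- \frac{1}{1361}\right) - \frac{4098}{12 \left(-29\right)} = \frac{5}{8166} - \frac{4098}{-348} = \frac{5}{8166} - - \frac{683}{58} = \frac{5}{8166} + \frac{683}{58} = \frac{1394417}{118407}$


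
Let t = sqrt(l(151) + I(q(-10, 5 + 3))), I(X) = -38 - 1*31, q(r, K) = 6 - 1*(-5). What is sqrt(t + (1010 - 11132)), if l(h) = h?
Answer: sqrt(-10122 + sqrt(82)) ≈ 100.56*I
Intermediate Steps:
q(r, K) = 11 (q(r, K) = 6 + 5 = 11)
I(X) = -69 (I(X) = -38 - 31 = -69)
t = sqrt(82) (t = sqrt(151 - 69) = sqrt(82) ≈ 9.0554)
sqrt(t + (1010 - 11132)) = sqrt(sqrt(82) + (1010 - 11132)) = sqrt(sqrt(82) - 10122) = sqrt(-10122 + sqrt(82))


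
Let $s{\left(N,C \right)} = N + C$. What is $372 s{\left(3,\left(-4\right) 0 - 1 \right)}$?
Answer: $744$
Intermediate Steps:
$s{\left(N,C \right)} = C + N$
$372 s{\left(3,\left(-4\right) 0 - 1 \right)} = 372 \left(\left(\left(-4\right) 0 - 1\right) + 3\right) = 372 \left(\left(0 - 1\right) + 3\right) = 372 \left(-1 + 3\right) = 372 \cdot 2 = 744$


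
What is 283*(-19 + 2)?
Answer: -4811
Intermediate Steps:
283*(-19 + 2) = 283*(-17) = -4811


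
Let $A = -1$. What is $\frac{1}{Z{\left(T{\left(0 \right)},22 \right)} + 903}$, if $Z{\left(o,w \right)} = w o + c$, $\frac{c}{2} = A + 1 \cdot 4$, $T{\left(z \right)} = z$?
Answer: $\frac{1}{909} \approx 0.0011001$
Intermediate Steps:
$c = 6$ ($c = 2 \left(-1 + 1 \cdot 4\right) = 2 \left(-1 + 4\right) = 2 \cdot 3 = 6$)
$Z{\left(o,w \right)} = 6 + o w$ ($Z{\left(o,w \right)} = w o + 6 = o w + 6 = 6 + o w$)
$\frac{1}{Z{\left(T{\left(0 \right)},22 \right)} + 903} = \frac{1}{\left(6 + 0 \cdot 22\right) + 903} = \frac{1}{\left(6 + 0\right) + 903} = \frac{1}{6 + 903} = \frac{1}{909}$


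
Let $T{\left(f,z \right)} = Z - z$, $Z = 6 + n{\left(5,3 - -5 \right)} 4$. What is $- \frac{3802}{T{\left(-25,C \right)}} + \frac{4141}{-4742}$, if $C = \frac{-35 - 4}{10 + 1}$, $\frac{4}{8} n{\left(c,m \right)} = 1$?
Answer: $- \frac{199119137}{915206} \approx -217.57$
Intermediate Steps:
$n{\left(c,m \right)} = 2$ ($n{\left(c,m \right)} = 2 \cdot 1 = 2$)
$Z = 14$ ($Z = 6 + 2 \cdot 4 = 6 + 8 = 14$)
$C = - \frac{39}{11} \approx -3.5455$
$T{\left(f,z \right)} = 14 - z$
$- \frac{3802}{T{\left(-25,C \right)}} + \frac{4141}{-4742} = - \frac{3802}{14 - - \frac{39}{11}} + \frac{4141}{-4742} = - \frac{3802}{14 + \frac{39}{11}} + 4141 \left(- \frac{1}{4742}\right) = - \frac{3802}{\frac{193}{11}} - \frac{4141}{4742} = \left(-3802\right) \frac{11}{193} - \frac{4141}{4742} = - \frac{41822}{193} - \frac{4141}{4742} = - \frac{199119137}{915206}$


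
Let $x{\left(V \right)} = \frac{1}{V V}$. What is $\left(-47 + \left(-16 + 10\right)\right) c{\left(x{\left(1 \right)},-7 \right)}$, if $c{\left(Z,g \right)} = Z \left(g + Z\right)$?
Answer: $318$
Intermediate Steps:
$x{\left(V \right)} = \frac{1}{V^{2}}$
$c{\left(Z,g \right)} = Z \left(Z + g\right)$
$\left(-47 + \left(-16 + 10\right)\right) c{\left(x{\left(1 \right)},-7 \right)} = \left(-47 + \left(-16 + 10\right)\right) 1^{-2} \left(1^{-2} - 7\right) = \left(-47 - 6\right) 1 \left(1 - 7\right) = - 53 \cdot 1 \left(-6\right) = \left(-53\right) \left(-6\right) = 318$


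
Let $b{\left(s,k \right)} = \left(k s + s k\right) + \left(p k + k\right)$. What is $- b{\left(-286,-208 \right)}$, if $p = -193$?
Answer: $-158912$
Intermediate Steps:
$b{\left(s,k \right)} = - 192 k + 2 k s$ ($b{\left(s,k \right)} = \left(k s + s k\right) + \left(- 193 k + k\right) = \left(k s + k s\right) - 192 k = 2 k s - 192 k = - 192 k + 2 k s$)
$- b{\left(-286,-208 \right)} = - 2 \left(-208\right) \left(-96 - 286\right) = - 2 \left(-208\right) \left(-382\right) = \left(-1\right) 158912 = -158912$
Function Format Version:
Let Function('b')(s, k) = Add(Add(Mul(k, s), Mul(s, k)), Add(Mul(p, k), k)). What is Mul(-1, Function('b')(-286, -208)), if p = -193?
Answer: -158912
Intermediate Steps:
Function('b')(s, k) = Add(Mul(-192, k), Mul(2, k, s)) (Function('b')(s, k) = Add(Add(Mul(k, s), Mul(s, k)), Add(Mul(-193, k), k)) = Add(Add(Mul(k, s), Mul(k, s)), Mul(-192, k)) = Add(Mul(2, k, s), Mul(-192, k)) = Add(Mul(-192, k), Mul(2, k, s)))
Mul(-1, Function('b')(-286, -208)) = Mul(-1, Mul(2, -208, Add(-96, -286))) = Mul(-1, Mul(2, -208, -382)) = Mul(-1, 158912) = -158912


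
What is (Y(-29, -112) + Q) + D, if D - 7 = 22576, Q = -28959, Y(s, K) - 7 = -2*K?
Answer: -6145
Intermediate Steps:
Y(s, K) = 7 - 2*K
D = 22583 (D = 7 + 22576 = 22583)
(Y(-29, -112) + Q) + D = ((7 - 2*(-112)) - 28959) + 22583 = ((7 + 224) - 28959) + 22583 = (231 - 28959) + 22583 = -28728 + 22583 = -6145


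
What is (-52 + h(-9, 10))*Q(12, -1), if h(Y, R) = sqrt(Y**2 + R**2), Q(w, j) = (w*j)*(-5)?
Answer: -3120 + 60*sqrt(181) ≈ -2312.8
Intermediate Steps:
Q(w, j) = -5*j*w (Q(w, j) = (j*w)*(-5) = -5*j*w)
h(Y, R) = sqrt(R**2 + Y**2)
(-52 + h(-9, 10))*Q(12, -1) = (-52 + sqrt(10**2 + (-9)**2))*(-5*(-1)*12) = (-52 + sqrt(100 + 81))*60 = (-52 + sqrt(181))*60 = -3120 + 60*sqrt(181)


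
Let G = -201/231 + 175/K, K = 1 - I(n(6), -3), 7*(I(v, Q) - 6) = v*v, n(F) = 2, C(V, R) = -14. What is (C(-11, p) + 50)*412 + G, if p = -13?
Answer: 44443558/3003 ≈ 14800.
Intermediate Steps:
I(v, Q) = 6 + v**2/7 (I(v, Q) = 6 + (v*v)/7 = 6 + v**2/7)
K = -39/7 (K = 1 - (6 + (1/7)*2**2) = 1 - (6 + (1/7)*4) = 1 - (6 + 4/7) = 1 - 1*46/7 = 1 - 46/7 = -39/7 ≈ -5.5714)
G = -96938/3003 (G = -201/231 + 175/(-39/7) = -201*1/231 + 175*(-7/39) = -67/77 - 1225/39 = -96938/3003 ≈ -32.280)
(C(-11, p) + 50)*412 + G = (-14 + 50)*412 - 96938/3003 = 36*412 - 96938/3003 = 14832 - 96938/3003 = 44443558/3003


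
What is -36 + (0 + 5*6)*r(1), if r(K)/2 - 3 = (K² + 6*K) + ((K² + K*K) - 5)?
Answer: 384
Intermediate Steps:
r(K) = -4 + 6*K² + 12*K (r(K) = 6 + 2*((K² + 6*K) + ((K² + K*K) - 5)) = 6 + 2*((K² + 6*K) + ((K² + K²) - 5)) = 6 + 2*((K² + 6*K) + (2*K² - 5)) = 6 + 2*((K² + 6*K) + (-5 + 2*K²)) = 6 + 2*(-5 + 3*K² + 6*K) = 6 + (-10 + 6*K² + 12*K) = -4 + 6*K² + 12*K)
-36 + (0 + 5*6)*r(1) = -36 + (0 + 5*6)*(-4 + 6*1² + 12*1) = -36 + (0 + 30)*(-4 + 6*1 + 12) = -36 + 30*(-4 + 6 + 12) = -36 + 30*14 = -36 + 420 = 384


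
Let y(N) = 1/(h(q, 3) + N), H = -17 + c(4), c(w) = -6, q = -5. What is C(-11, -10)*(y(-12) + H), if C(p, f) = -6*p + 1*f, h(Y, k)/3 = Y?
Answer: -34832/27 ≈ -1290.1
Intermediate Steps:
h(Y, k) = 3*Y
C(p, f) = f - 6*p (C(p, f) = -6*p + f = f - 6*p)
H = -23 (H = -17 - 6 = -23)
y(N) = 1/(-15 + N) (y(N) = 1/(3*(-5) + N) = 1/(-15 + N))
C(-11, -10)*(y(-12) + H) = (-10 - 6*(-11))*(1/(-15 - 12) - 23) = (-10 + 66)*(1/(-27) - 23) = 56*(-1/27 - 23) = 56*(-622/27) = -34832/27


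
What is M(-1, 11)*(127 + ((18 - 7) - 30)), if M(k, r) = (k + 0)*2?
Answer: -216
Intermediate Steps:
M(k, r) = 2*k (M(k, r) = k*2 = 2*k)
M(-1, 11)*(127 + ((18 - 7) - 30)) = (2*(-1))*(127 + ((18 - 7) - 30)) = -2*(127 + (11 - 30)) = -2*(127 - 19) = -2*108 = -216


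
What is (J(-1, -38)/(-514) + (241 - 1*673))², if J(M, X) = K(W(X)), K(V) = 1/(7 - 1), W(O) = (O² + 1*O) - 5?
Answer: 1774993979521/9511056 ≈ 1.8662e+5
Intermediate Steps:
W(O) = -5 + O + O² (W(O) = (O² + O) - 5 = (O + O²) - 5 = -5 + O + O²)
K(V) = ⅙ (K(V) = 1/6 = ⅙)
J(M, X) = ⅙
(J(-1, -38)/(-514) + (241 - 1*673))² = ((⅙)/(-514) + (241 - 1*673))² = ((⅙)*(-1/514) + (241 - 673))² = (-1/3084 - 432)² = (-1332289/3084)² = 1774993979521/9511056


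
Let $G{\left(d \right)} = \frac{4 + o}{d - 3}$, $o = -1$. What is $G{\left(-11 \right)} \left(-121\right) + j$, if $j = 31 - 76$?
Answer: $- \frac{267}{14} \approx -19.071$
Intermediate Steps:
$G{\left(d \right)} = \frac{3}{-3 + d}$ ($G{\left(d \right)} = \frac{4 - 1}{d - 3} = \frac{3}{-3 + d}$)
$j = -45$ ($j = 31 - 76 = -45$)
$G{\left(-11 \right)} \left(-121\right) + j = \frac{3}{-3 - 11} \left(-121\right) - 45 = \frac{3}{-14} \left(-121\right) - 45 = 3 \left(- \frac{1}{14}\right) \left(-121\right) - 45 = \left(- \frac{3}{14}\right) \left(-121\right) - 45 = \frac{363}{14} - 45 = - \frac{267}{14}$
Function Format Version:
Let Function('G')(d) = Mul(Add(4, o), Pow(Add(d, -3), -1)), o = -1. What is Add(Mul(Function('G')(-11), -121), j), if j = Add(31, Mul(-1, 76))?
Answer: Rational(-267, 14) ≈ -19.071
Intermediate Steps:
Function('G')(d) = Mul(3, Pow(Add(-3, d), -1)) (Function('G')(d) = Mul(Add(4, -1), Pow(Add(d, -3), -1)) = Mul(3, Pow(Add(-3, d), -1)))
j = -45 (j = Add(31, -76) = -45)
Add(Mul(Function('G')(-11), -121), j) = Add(Mul(Mul(3, Pow(Add(-3, -11), -1)), -121), -45) = Add(Mul(Mul(3, Pow(-14, -1)), -121), -45) = Add(Mul(Mul(3, Rational(-1, 14)), -121), -45) = Add(Mul(Rational(-3, 14), -121), -45) = Add(Rational(363, 14), -45) = Rational(-267, 14)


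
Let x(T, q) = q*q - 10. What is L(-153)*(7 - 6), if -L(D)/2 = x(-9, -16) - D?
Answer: -798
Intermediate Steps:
x(T, q) = -10 + q² (x(T, q) = q² - 10 = -10 + q²)
L(D) = -492 + 2*D (L(D) = -2*((-10 + (-16)²) - D) = -2*((-10 + 256) - D) = -2*(246 - D) = -492 + 2*D)
L(-153)*(7 - 6) = (-492 + 2*(-153))*(7 - 6) = (-492 - 306)*1 = -798*1 = -798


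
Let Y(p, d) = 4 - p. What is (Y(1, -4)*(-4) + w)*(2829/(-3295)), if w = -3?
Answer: 8487/659 ≈ 12.879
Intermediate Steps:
(Y(1, -4)*(-4) + w)*(2829/(-3295)) = ((4 - 1*1)*(-4) - 3)*(2829/(-3295)) = ((4 - 1)*(-4) - 3)*(2829*(-1/3295)) = (3*(-4) - 3)*(-2829/3295) = (-12 - 3)*(-2829/3295) = -15*(-2829/3295) = 8487/659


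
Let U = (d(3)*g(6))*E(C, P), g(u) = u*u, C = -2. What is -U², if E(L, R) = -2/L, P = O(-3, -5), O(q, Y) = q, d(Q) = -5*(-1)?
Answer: -32400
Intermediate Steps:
d(Q) = 5
P = -3
g(u) = u²
U = 180 (U = (5*6²)*(-2/(-2)) = (5*36)*(-2*(-½)) = 180*1 = 180)
-U² = -1*180² = -1*32400 = -32400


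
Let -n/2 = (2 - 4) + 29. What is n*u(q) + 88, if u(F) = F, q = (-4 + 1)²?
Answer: -398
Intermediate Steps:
q = 9 (q = (-3)² = 9)
n = -54 (n = -2*((2 - 4) + 29) = -2*(-2 + 29) = -2*27 = -54)
n*u(q) + 88 = -54*9 + 88 = -486 + 88 = -398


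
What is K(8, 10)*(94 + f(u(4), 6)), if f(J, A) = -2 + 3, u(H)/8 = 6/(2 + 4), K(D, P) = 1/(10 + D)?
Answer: 95/18 ≈ 5.2778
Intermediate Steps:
u(H) = 8 (u(H) = 8*(6/(2 + 4)) = 8*(6/6) = 8*((⅙)*6) = 8*1 = 8)
f(J, A) = 1
K(8, 10)*(94 + f(u(4), 6)) = (94 + 1)/(10 + 8) = 95/18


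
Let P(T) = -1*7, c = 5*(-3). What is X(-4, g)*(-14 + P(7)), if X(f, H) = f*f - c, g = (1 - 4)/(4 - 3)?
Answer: -651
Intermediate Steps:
c = -15
g = -3 (g = -3/1 = -3*1 = -3)
X(f, H) = 15 + f**2 (X(f, H) = f*f - 1*(-15) = f**2 + 15 = 15 + f**2)
P(T) = -7
X(-4, g)*(-14 + P(7)) = (15 + (-4)**2)*(-14 - 7) = (15 + 16)*(-21) = 31*(-21) = -651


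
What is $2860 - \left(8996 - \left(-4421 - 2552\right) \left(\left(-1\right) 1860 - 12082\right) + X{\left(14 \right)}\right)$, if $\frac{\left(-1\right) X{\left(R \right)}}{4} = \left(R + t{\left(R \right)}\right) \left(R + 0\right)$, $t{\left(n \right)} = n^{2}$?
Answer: $97223190$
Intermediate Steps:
$X{\left(R \right)} = - 4 R \left(R + R^{2}\right)$ ($X{\left(R \right)} = - 4 \left(R + R^{2}\right) \left(R + 0\right) = - 4 \left(R + R^{2}\right) R = - 4 R \left(R + R^{2}\right)$)
$2860 - \left(8996 - \left(-4421 - 2552\right) \left(\left(-1\right) 1860 - 12082\right) + X{\left(14 \right)}\right) = 2860 - \left(8996 - \left(-4421 - 2552\right) \left(\left(-1\right) 1860 - 12082\right) - 4 \cdot 14^{2} \left(1 + 14\right)\right) = 2860 - \left(8996 + 6973 \left(-1860 - 12082\right) - 784 \cdot 15\right) = 2860 - -97220330 = 2860 + \left(97217566 - \left(-9070 + 6306\right)\right) = 2860 + \left(97217566 - -2764\right) = 2860 + \left(97217566 + 2764\right) = 2860 + 97220330 = 97223190$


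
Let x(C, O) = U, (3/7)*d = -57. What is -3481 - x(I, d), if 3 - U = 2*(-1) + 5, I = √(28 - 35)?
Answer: -3481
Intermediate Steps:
d = -133 (d = (7/3)*(-57) = -133)
I = I*√7 (I = √(-7) = I*√7 ≈ 2.6458*I)
U = 0 (U = 3 - (2*(-1) + 5) = 3 - (-2 + 5) = 3 - 1*3 = 3 - 3 = 0)
x(C, O) = 0
-3481 - x(I, d) = -3481 - 1*0 = -3481 + 0 = -3481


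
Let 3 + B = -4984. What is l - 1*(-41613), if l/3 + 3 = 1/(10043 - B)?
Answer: 208436041/5010 ≈ 41604.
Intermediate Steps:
B = -4987 (B = -3 - 4984 = -4987)
l = -45089/5010 (l = -9 + 3/(10043 - 1*(-4987)) = -9 + 3/(10043 + 4987) = -9 + 3/15030 = -9 + 3*(1/15030) = -9 + 1/5010 = -45089/5010 ≈ -8.9998)
l - 1*(-41613) = -45089/5010 - 1*(-41613) = -45089/5010 + 41613 = 208436041/5010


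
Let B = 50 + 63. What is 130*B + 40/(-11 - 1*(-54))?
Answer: 631710/43 ≈ 14691.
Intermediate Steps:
B = 113
130*B + 40/(-11 - 1*(-54)) = 130*113 + 40/(-11 - 1*(-54)) = 14690 + 40/(-11 + 54) = 14690 + 40/43 = 631710/43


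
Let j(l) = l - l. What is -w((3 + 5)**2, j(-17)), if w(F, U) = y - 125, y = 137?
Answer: -12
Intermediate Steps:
j(l) = 0
w(F, U) = 12 (w(F, U) = 137 - 125 = 12)
-w((3 + 5)**2, j(-17)) = -1*12 = -12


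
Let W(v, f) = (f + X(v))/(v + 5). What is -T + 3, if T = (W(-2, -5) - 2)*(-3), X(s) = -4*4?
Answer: -24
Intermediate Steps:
X(s) = -16
W(v, f) = (-16 + f)/(5 + v) (W(v, f) = (f - 16)/(v + 5) = (-16 + f)/(5 + v))
T = 27 (T = ((-16 - 5)/(5 - 2) - 2)*(-3) = (-21/3 - 2)*(-3) = ((⅓)*(-21) - 2)*(-3) = (-7 - 2)*(-3) = -9*(-3) = 27)
-T + 3 = -1*27 + 3 = -27 + 3 = -24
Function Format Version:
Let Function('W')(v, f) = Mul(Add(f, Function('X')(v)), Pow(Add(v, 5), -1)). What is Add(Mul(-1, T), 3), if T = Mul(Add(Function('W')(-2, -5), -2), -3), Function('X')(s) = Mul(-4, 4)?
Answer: -24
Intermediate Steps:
Function('X')(s) = -16
Function('W')(v, f) = Mul(Pow(Add(5, v), -1), Add(-16, f)) (Function('W')(v, f) = Mul(Add(f, -16), Pow(Add(v, 5), -1)) = Mul(Add(-16, f), Pow(Add(5, v), -1)) = Mul(Pow(Add(5, v), -1), Add(-16, f)))
T = 27 (T = Mul(Add(Mul(Pow(Add(5, -2), -1), Add(-16, -5)), -2), -3) = Mul(Add(Mul(Pow(3, -1), -21), -2), -3) = Mul(Add(Mul(Rational(1, 3), -21), -2), -3) = Mul(Add(-7, -2), -3) = Mul(-9, -3) = 27)
Add(Mul(-1, T), 3) = Add(Mul(-1, 27), 3) = Add(-27, 3) = -24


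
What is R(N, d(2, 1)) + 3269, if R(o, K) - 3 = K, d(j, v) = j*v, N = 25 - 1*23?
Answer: 3274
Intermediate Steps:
N = 2 (N = 25 - 23 = 2)
R(o, K) = 3 + K
R(N, d(2, 1)) + 3269 = (3 + 2*1) + 3269 = (3 + 2) + 3269 = 5 + 3269 = 3274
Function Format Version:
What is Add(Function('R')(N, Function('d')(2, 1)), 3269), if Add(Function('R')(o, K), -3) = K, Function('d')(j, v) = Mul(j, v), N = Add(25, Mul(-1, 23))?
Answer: 3274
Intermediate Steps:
N = 2 (N = Add(25, -23) = 2)
Function('R')(o, K) = Add(3, K)
Add(Function('R')(N, Function('d')(2, 1)), 3269) = Add(Add(3, Mul(2, 1)), 3269) = Add(Add(3, 2), 3269) = Add(5, 3269) = 3274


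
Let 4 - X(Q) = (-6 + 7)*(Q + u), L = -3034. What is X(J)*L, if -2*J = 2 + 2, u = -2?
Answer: -24272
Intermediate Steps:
J = -2 (J = -(2 + 2)/2 = -½*4 = -2)
X(Q) = 6 - Q (X(Q) = 4 - (-6 + 7)*(Q - 2) = 4 - (-2 + Q) = 4 + (2 - Q) = 6 - Q)
X(J)*L = (6 - 1*(-2))*(-3034) = (6 + 2)*(-3034) = 8*(-3034) = -24272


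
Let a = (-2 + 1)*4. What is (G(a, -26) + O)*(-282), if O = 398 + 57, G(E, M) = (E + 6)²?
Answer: -129438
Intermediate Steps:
a = -4 (a = -1*4 = -4)
G(E, M) = (6 + E)²
O = 455
(G(a, -26) + O)*(-282) = ((6 - 4)² + 455)*(-282) = (2² + 455)*(-282) = (4 + 455)*(-282) = 459*(-282) = -129438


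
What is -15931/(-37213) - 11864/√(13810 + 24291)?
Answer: 15931/37213 - 11864*√38101/38101 ≈ -60.352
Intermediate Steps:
-15931/(-37213) - 11864/√(13810 + 24291) = -15931*(-1/37213) - 11864*√38101/38101 = 15931/37213 - 11864*√38101/38101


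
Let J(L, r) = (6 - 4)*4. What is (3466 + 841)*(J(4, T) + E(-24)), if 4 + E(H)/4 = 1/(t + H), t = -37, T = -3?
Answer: -2119044/61 ≈ -34738.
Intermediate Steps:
J(L, r) = 8 (J(L, r) = 2*4 = 8)
E(H) = -16 + 4/(-37 + H)
(3466 + 841)*(J(4, T) + E(-24)) = (3466 + 841)*(8 + 4*(149 - 4*(-24))/(-37 - 24)) = 4307*(8 + 4*(149 + 96)/(-61)) = 4307*(8 + 4*(-1/61)*245) = 4307*(8 - 980/61) = 4307*(-492/61) = -2119044/61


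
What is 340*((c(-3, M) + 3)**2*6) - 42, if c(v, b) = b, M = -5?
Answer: 8118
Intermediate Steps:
340*((c(-3, M) + 3)**2*6) - 42 = 340*((-5 + 3)**2*6) - 42 = 340*((-2)**2*6) - 42 = 340*(4*6) - 42 = 340*24 - 42 = 8160 - 42 = 8118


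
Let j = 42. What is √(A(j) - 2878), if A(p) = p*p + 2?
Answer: 2*I*√278 ≈ 33.347*I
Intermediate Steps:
A(p) = 2 + p² (A(p) = p² + 2 = 2 + p²)
√(A(j) - 2878) = √((2 + 42²) - 2878) = √((2 + 1764) - 2878) = √(1766 - 2878) = √(-1112) = 2*I*√278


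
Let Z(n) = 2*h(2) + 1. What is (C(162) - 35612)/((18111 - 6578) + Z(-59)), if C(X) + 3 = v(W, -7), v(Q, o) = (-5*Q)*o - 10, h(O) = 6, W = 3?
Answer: -17760/5773 ≈ -3.0764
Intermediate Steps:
v(Q, o) = -10 - 5*Q*o (v(Q, o) = -5*Q*o - 10 = -10 - 5*Q*o)
Z(n) = 13 (Z(n) = 2*6 + 1 = 12 + 1 = 13)
C(X) = 92 (C(X) = -3 + (-10 - 5*3*(-7)) = -3 + (-10 + 105) = -3 + 95 = 92)
(C(162) - 35612)/((18111 - 6578) + Z(-59)) = (92 - 35612)/((18111 - 6578) + 13) = -35520/(11533 + 13) = -35520/11546 = -35520*1/11546 = -17760/5773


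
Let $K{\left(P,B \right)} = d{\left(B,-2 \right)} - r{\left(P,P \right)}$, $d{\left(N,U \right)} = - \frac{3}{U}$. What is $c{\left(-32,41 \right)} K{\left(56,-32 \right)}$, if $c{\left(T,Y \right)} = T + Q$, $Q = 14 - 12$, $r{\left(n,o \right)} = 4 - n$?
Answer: $-1605$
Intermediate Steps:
$Q = 2$
$c{\left(T,Y \right)} = 2 + T$ ($c{\left(T,Y \right)} = T + 2 = 2 + T$)
$K{\left(P,B \right)} = - \frac{5}{2} + P$ ($K{\left(P,B \right)} = - \frac{3}{-2} - \left(4 - P\right) = \left(-3\right) \left(- \frac{1}{2}\right) + \left(-4 + P\right) = \frac{3}{2} + \left(-4 + P\right) = - \frac{5}{2} + P$)
$c{\left(-32,41 \right)} K{\left(56,-32 \right)} = \left(2 - 32\right) \left(- \frac{5}{2} + 56\right) = \left(-30\right) \frac{107}{2} = -1605$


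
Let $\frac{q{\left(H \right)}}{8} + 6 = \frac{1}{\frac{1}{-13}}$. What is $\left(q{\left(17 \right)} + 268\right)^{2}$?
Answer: $13456$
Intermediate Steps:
$q{\left(H \right)} = -152$ ($q{\left(H \right)} = -48 + \frac{8}{\frac{1}{-13}} = -48 + \frac{8}{- \frac{1}{13}} = -48 + 8 \left(-13\right) = -48 - 104 = -152$)
$\left(q{\left(17 \right)} + 268\right)^{2} = \left(-152 + 268\right)^{2} = 116^{2} = 13456$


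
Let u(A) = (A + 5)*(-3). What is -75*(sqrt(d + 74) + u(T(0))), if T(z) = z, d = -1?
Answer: 1125 - 75*sqrt(73) ≈ 484.20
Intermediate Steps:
u(A) = -15 - 3*A (u(A) = (5 + A)*(-3) = -15 - 3*A)
-75*(sqrt(d + 74) + u(T(0))) = -75*(sqrt(-1 + 74) + (-15 - 3*0)) = -75*(sqrt(73) + (-15 + 0)) = -75*(sqrt(73) - 15) = -75*(-15 + sqrt(73)) = 1125 - 75*sqrt(73)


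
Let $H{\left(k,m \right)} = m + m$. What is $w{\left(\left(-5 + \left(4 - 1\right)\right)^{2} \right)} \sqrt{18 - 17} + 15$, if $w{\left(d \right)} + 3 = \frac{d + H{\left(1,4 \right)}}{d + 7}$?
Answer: $\frac{144}{11} \approx 13.091$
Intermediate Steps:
$H{\left(k,m \right)} = 2 m$
$w{\left(d \right)} = -3 + \frac{8 + d}{7 + d}$ ($w{\left(d \right)} = -3 + \frac{d + 2 \cdot 4}{d + 7} = -3 + \frac{d + 8}{7 + d} = -3 + \frac{8 + d}{7 + d}$)
$w{\left(\left(-5 + \left(4 - 1\right)\right)^{2} \right)} \sqrt{18 - 17} + 15 = \frac{-13 - 2 \left(-5 + \left(4 - 1\right)\right)^{2}}{7 + \left(-5 + \left(4 - 1\right)\right)^{2}} \sqrt{18 - 17} + 15 = \frac{-13 - 2 \left(-5 + 3\right)^{2}}{7 + \left(-5 + 3\right)^{2}} \sqrt{1} + 15 = \frac{-13 - 2 \left(-2\right)^{2}}{7 + \left(-2\right)^{2}} \cdot 1 + 15 = \frac{-13 - 8}{7 + 4} \cdot 1 + 15 = \frac{-13 - 8}{11} \cdot 1 + 15 = \frac{1}{11} \left(-21\right) 1 + 15 = \left(- \frac{21}{11}\right) 1 + 15 = - \frac{21}{11} + 15 = \frac{144}{11}$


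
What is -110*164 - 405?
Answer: -18445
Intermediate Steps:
-110*164 - 405 = -18040 - 405 = -18445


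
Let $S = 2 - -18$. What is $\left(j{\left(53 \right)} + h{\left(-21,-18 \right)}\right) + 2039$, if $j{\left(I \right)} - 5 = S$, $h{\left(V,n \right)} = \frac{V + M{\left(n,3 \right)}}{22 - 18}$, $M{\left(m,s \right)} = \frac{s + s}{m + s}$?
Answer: $\frac{41173}{20} \approx 2058.6$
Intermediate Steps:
$M{\left(m,s \right)} = \frac{2 s}{m + s}$
$S = 20$ ($S = 2 + 18 = 20$)
$h{\left(V,n \right)} = \frac{V}{4} + \frac{3}{2 \left(3 + n\right)}$ ($h{\left(V,n \right)} = \frac{V + 2 \cdot 3 \frac{1}{n + 3}}{22 - 18} = \frac{V + 2 \cdot 3 \frac{1}{3 + n}}{4} = \left(V + \frac{6}{3 + n}\right) \frac{1}{4} = \frac{V}{4} + \frac{3}{2 \left(3 + n\right)}$)
$j{\left(I \right)} = 25$ ($j{\left(I \right)} = 5 + 20 = 25$)
$\left(j{\left(53 \right)} + h{\left(-21,-18 \right)}\right) + 2039 = \left(25 + \frac{6 - 21 \left(3 - 18\right)}{4 \left(3 - 18\right)}\right) + 2039 = \left(25 + \frac{6 - -315}{4 \left(-15\right)}\right) + 2039 = \left(25 + \frac{1}{4} \left(- \frac{1}{15}\right) \left(6 + 315\right)\right) + 2039 = \left(25 + \frac{1}{4} \left(- \frac{1}{15}\right) 321\right) + 2039 = \left(25 - \frac{107}{20}\right) + 2039 = \frac{393}{20} + 2039 = \frac{41173}{20}$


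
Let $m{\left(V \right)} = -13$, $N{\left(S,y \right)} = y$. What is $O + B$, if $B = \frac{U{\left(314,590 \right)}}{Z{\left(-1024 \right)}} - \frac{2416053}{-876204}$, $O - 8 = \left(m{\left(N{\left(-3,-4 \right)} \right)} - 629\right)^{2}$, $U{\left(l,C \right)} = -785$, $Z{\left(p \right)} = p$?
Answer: $\frac{30818119922377}{74769408} \approx 4.1218 \cdot 10^{5}$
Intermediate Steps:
$O = 412172$ ($O = 8 + \left(-13 - 629\right)^{2} = 8 + \left(-642\right)^{2} = 8 + 412164 = 412172$)
$B = \frac{263488201}{74769408}$ ($B = - \frac{785}{-1024} - \frac{2416053}{-876204} = \left(-785\right) \left(- \frac{1}{1024}\right) - - \frac{805351}{292068} = \frac{785}{1024} + \frac{805351}{292068} = \frac{263488201}{74769408} \approx 3.524$)
$O + B = 412172 + \frac{263488201}{74769408} = \frac{30818119922377}{74769408}$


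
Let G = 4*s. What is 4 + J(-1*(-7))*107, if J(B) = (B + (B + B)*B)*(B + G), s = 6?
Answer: 348289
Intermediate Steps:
G = 24 (G = 4*6 = 24)
J(B) = (24 + B)*(B + 2*B²) (J(B) = (B + (B + B)*B)*(B + 24) = (B + (2*B)*B)*(24 + B) = (B + 2*B²)*(24 + B) = (24 + B)*(B + 2*B²))
4 + J(-1*(-7))*107 = 4 + ((-1*(-7))*(24 + 2*(-1*(-7))² + 49*(-1*(-7))))*107 = 4 + (7*(24 + 2*7² + 49*7))*107 = 4 + (7*(24 + 2*49 + 343))*107 = 4 + (7*(24 + 98 + 343))*107 = 4 + (7*465)*107 = 4 + 3255*107 = 4 + 348285 = 348289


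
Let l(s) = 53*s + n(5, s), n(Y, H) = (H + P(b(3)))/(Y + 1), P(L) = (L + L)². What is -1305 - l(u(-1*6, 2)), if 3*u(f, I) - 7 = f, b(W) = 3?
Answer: -23917/18 ≈ -1328.7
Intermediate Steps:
u(f, I) = 7/3 + f/3
P(L) = 4*L² (P(L) = (2*L)² = 4*L²)
n(Y, H) = (36 + H)/(1 + Y) (n(Y, H) = (H + 4*3²)/(Y + 1) = (H + 4*9)/(1 + Y) = (H + 36)/(1 + Y) = (36 + H)/(1 + Y))
l(s) = 6 + 319*s/6 (l(s) = 53*s + (36 + s)/(1 + 5) = 53*s + (36 + s)/6 = 53*s + (6 + s/6) = 6 + 319*s/6)
-1305 - l(u(-1*6, 2)) = -1305 - (6 + 319*(7/3 + (-1*6)/3)/6) = -1305 - (6 + 319*(7/3 + (⅓)*(-6))/6) = -1305 - (6 + 319*(7/3 - 2)/6) = -1305 - (6 + (319/6)*(⅓)) = -1305 - (6 + 319/18) = -1305 - 1*427/18 = -1305 - 427/18 = -23917/18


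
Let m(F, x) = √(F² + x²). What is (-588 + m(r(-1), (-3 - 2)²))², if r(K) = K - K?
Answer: 316969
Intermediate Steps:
r(K) = 0
(-588 + m(r(-1), (-3 - 2)²))² = (-588 + √(0² + ((-3 - 2)²)²))² = (-588 + √(0 + ((-5)²)²))² = (-588 + √(0 + 25²))² = (-588 + √(0 + 625))² = (-588 + √625)² = (-588 + 25)² = (-563)² = 316969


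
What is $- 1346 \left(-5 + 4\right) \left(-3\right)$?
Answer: $-4038$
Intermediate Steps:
$- 1346 \left(-5 + 4\right) \left(-3\right) = - 1346 \left(\left(-1\right) \left(-3\right)\right) = \left(-1346\right) 3 = -4038$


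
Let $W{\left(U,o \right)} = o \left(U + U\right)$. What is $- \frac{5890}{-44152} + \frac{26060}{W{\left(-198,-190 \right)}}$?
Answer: $\frac{19922059}{41524956} \approx 0.47976$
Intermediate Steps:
$W{\left(U,o \right)} = 2 U o$ ($W{\left(U,o \right)} = o 2 U = 2 U o$)
$- \frac{5890}{-44152} + \frac{26060}{W{\left(-198,-190 \right)}} = - \frac{5890}{-44152} + \frac{26060}{2 \left(-198\right) \left(-190\right)} = \left(-5890\right) \left(- \frac{1}{44152}\right) + \frac{26060}{75240} = \frac{2945}{22076} + 26060 \cdot \frac{1}{75240} = \frac{2945}{22076} + \frac{1303}{3762} = \frac{19922059}{41524956}$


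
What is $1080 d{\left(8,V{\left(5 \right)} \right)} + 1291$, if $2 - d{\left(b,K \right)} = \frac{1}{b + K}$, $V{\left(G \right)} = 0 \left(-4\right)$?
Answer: $3316$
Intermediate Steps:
$V{\left(G \right)} = 0$
$d{\left(b,K \right)} = 2 - \frac{1}{K + b}$ ($d{\left(b,K \right)} = 2 - \frac{1}{b + K} = 2 - \frac{1}{K + b}$)
$1080 d{\left(8,V{\left(5 \right)} \right)} + 1291 = 1080 \frac{-1 + 2 \cdot 0 + 2 \cdot 8}{0 + 8} + 1291 = 1080 \frac{-1 + 0 + 16}{8} + 1291 = 1080 \cdot \frac{1}{8} \cdot 15 + 1291 = 1080 \cdot \frac{15}{8} + 1291 = 2025 + 1291 = 3316$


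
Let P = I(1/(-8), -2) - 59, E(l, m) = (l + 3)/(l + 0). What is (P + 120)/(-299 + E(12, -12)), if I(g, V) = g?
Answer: -487/2382 ≈ -0.20445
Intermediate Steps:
E(l, m) = (3 + l)/l
P = -473/8 (P = 1/(-8) - 59 = -1/8 - 59 = -473/8 ≈ -59.125)
(P + 120)/(-299 + E(12, -12)) = (-473/8 + 120)/(-299 + (3 + 12)/12) = 487/(8*(-299 + (1/12)*15)) = 487/(8*(-299 + 5/4)) = 487/(8*(-1191/4)) = (487/8)*(-4/1191) = -487/2382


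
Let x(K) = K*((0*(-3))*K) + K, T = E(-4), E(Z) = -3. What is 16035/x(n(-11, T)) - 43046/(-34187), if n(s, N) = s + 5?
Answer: -182643423/68374 ≈ -2671.2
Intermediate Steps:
T = -3
n(s, N) = 5 + s
x(K) = K (x(K) = K*(0*K) + K = K*0 + K = 0 + K = K)
16035/x(n(-11, T)) - 43046/(-34187) = 16035/(5 - 11) - 43046/(-34187) = 16035/(-6) - 43046*(-1/34187) = 16035*(-⅙) + 43046/34187 = -5345/2 + 43046/34187 = -182643423/68374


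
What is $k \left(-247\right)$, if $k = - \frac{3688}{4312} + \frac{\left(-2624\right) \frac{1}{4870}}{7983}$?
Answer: $\frac{2213590306031}{10477408095} \approx 211.27$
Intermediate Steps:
$k = - \frac{8961904073}{10477408095}$ ($k = \left(-3688\right) \frac{1}{4312} + \left(-2624\right) \frac{1}{4870} \cdot \frac{1}{7983} = - \frac{461}{539} - \frac{1312}{19438605} = - \frac{8961904073}{10477408095} \approx -0.85536$)
$k \left(-247\right) = \left(- \frac{8961904073}{10477408095}\right) \left(-247\right) = \frac{2213590306031}{10477408095}$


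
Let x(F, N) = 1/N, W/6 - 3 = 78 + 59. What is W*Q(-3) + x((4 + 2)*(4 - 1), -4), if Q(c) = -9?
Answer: -30241/4 ≈ -7560.3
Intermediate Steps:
W = 840 (W = 18 + 6*(78 + 59) = 18 + 6*137 = 18 + 822 = 840)
W*Q(-3) + x((4 + 2)*(4 - 1), -4) = 840*(-9) + 1/(-4) = -7560 - ¼ = -30241/4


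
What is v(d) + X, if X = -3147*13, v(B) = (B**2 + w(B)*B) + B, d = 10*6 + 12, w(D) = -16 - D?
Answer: -41991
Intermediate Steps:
d = 72 (d = 60 + 12 = 72)
v(B) = B + B**2 + B*(-16 - B) (v(B) = (B**2 + (-16 - B)*B) + B = (B**2 + B*(-16 - B)) + B = B + B**2 + B*(-16 - B))
X = -40911
v(d) + X = -15*72 - 40911 = -1080 - 40911 = -41991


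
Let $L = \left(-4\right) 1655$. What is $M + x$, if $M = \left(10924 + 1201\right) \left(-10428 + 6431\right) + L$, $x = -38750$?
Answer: $-48508995$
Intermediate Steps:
$L = -6620$
$M = -48470245$ ($M = \left(10924 + 1201\right) \left(-10428 + 6431\right) - 6620 = 12125 \left(-3997\right) - 6620 = -48463625 - 6620 = -48470245$)
$M + x = -48470245 - 38750 = -48508995$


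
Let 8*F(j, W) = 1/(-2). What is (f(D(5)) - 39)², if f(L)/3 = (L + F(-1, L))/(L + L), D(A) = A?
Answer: 36036009/25600 ≈ 1407.7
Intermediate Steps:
F(j, W) = -1/16 (F(j, W) = (⅛)/(-2) = (⅛)*(-½) = -1/16)
f(L) = 3*(-1/16 + L)/(2*L) (f(L) = 3*((L - 1/16)/(L + L)) = 3*((-1/16 + L)/((2*L))) = 3*((-1/16 + L)*(1/(2*L))) = 3*((-1/16 + L)/(2*L)) = 3*(-1/16 + L)/(2*L))
(f(D(5)) - 39)² = ((3/32)*(-1 + 16*5)/5 - 39)² = ((3/32)*(⅕)*(-1 + 80) - 39)² = ((3/32)*(⅕)*79 - 39)² = (237/160 - 39)² = (-6003/160)² = 36036009/25600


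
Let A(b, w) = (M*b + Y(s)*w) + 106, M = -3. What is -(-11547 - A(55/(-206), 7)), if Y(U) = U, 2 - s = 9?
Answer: 2390589/206 ≈ 11605.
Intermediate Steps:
s = -7 (s = 2 - 1*9 = 2 - 9 = -7)
A(b, w) = 106 - 7*w - 3*b (A(b, w) = (-3*b - 7*w) + 106 = (-7*w - 3*b) + 106 = 106 - 7*w - 3*b)
-(-11547 - A(55/(-206), 7)) = -(-11547 - (106 - 7*7 - 165/(-206))) = -(-11547 - (106 - 49 - 165*(-1)/206)) = -(-11547 - (106 - 49 - 3*(-55/206))) = -(-11547 - (106 - 49 + 165/206)) = -(-11547 - 1*11907/206) = -(-11547 - 11907/206) = -1*(-2390589/206) = 2390589/206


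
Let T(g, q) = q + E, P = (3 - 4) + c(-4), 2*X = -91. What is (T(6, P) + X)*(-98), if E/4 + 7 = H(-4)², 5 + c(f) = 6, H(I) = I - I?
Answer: 7203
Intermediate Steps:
X = -91/2 (X = (½)*(-91) = -91/2 ≈ -45.500)
H(I) = 0
c(f) = 1 (c(f) = -5 + 6 = 1)
E = -28 (E = -28 + 4*0² = -28 + 4*0 = -28 + 0 = -28)
P = 0 (P = (3 - 4) + 1 = -1 + 1 = 0)
T(g, q) = -28 + q (T(g, q) = q - 28 = -28 + q)
(T(6, P) + X)*(-98) = ((-28 + 0) - 91/2)*(-98) = (-28 - 91/2)*(-98) = -147/2*(-98) = 7203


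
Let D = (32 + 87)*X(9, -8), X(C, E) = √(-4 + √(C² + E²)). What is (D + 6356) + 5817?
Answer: 12173 + 119*√(-4 + √145) ≈ 12510.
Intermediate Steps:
D = 119*√(-4 + √145) (D = (32 + 87)*√(-4 + √(9² + (-8)²)) = 119*√(-4 + √(81 + 64)) = 119*√(-4 + √145) ≈ 337.46)
(D + 6356) + 5817 = (119*√(-4 + √145) + 6356) + 5817 = (6356 + 119*√(-4 + √145)) + 5817 = 12173 + 119*√(-4 + √145)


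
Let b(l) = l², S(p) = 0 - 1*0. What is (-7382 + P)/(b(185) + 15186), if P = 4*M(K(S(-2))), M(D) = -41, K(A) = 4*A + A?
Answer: -7546/49411 ≈ -0.15272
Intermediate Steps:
S(p) = 0 (S(p) = 0 + 0 = 0)
K(A) = 5*A
P = -164 (P = 4*(-41) = -164)
(-7382 + P)/(b(185) + 15186) = (-7382 - 164)/(185² + 15186) = -7546/(34225 + 15186) = -7546/49411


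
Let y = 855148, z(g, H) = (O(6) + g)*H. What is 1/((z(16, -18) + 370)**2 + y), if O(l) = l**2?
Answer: 1/1175504 ≈ 8.5070e-7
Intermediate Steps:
z(g, H) = H*(36 + g) (z(g, H) = (6**2 + g)*H = (36 + g)*H = H*(36 + g))
1/((z(16, -18) + 370)**2 + y) = 1/((-18*(36 + 16) + 370)**2 + 855148) = 1/((-18*52 + 370)**2 + 855148) = 1/((-936 + 370)**2 + 855148) = 1/((-566)**2 + 855148) = 1/(320356 + 855148) = 1/1175504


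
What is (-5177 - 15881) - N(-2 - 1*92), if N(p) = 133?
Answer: -21191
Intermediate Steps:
(-5177 - 15881) - N(-2 - 1*92) = (-5177 - 15881) - 1*133 = -21058 - 133 = -21191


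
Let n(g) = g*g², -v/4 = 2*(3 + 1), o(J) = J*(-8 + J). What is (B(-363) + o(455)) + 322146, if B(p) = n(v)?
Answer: 492763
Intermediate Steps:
v = -32 (v = -8*(3 + 1) = -8*4 = -4*8 = -32)
n(g) = g³
B(p) = -32768 (B(p) = (-32)³ = -32768)
(B(-363) + o(455)) + 322146 = (-32768 + 455*(-8 + 455)) + 322146 = (-32768 + 455*447) + 322146 = (-32768 + 203385) + 322146 = 170617 + 322146 = 492763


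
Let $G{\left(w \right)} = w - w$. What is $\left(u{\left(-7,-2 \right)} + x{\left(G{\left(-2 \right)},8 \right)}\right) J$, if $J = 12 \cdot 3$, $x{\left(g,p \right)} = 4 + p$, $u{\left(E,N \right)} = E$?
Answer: $180$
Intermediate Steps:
$G{\left(w \right)} = 0$
$J = 36$
$\left(u{\left(-7,-2 \right)} + x{\left(G{\left(-2 \right)},8 \right)}\right) J = \left(-7 + \left(4 + 8\right)\right) 36 = \left(-7 + 12\right) 36 = 5 \cdot 36 = 180$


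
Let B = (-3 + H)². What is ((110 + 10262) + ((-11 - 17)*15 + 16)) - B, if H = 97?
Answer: 1132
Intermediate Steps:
B = 8836 (B = (-3 + 97)² = 94² = 8836)
((110 + 10262) + ((-11 - 17)*15 + 16)) - B = ((110 + 10262) + ((-11 - 17)*15 + 16)) - 1*8836 = (10372 + (-28*15 + 16)) - 8836 = (10372 + (-420 + 16)) - 8836 = (10372 - 404) - 8836 = 9968 - 8836 = 1132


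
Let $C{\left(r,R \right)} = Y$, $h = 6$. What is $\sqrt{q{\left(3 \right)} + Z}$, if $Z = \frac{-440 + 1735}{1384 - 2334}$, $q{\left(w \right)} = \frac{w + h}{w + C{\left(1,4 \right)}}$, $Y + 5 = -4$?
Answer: $\frac{4 i \sqrt{1615}}{95} \approx 1.6921 i$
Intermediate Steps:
$Y = -9$ ($Y = -5 - 4 = -9$)
$C{\left(r,R \right)} = -9$
$q{\left(w \right)} = \frac{6 + w}{-9 + w}$ ($q{\left(w \right)} = \frac{w + 6}{w - 9} = \frac{6 + w}{-9 + w}$)
$Z = - \frac{259}{190}$ ($Z = \frac{1295}{-950} = 1295 \left(- \frac{1}{950}\right) = - \frac{259}{190} \approx -1.3632$)
$\sqrt{q{\left(3 \right)} + Z} = \sqrt{\frac{6 + 3}{-9 + 3} - \frac{259}{190}} = \sqrt{\frac{1}{-6} \cdot 9 - \frac{259}{190}} = \sqrt{\left(- \frac{1}{6}\right) 9 - \frac{259}{190}} = \sqrt{- \frac{3}{2} - \frac{259}{190}} = \sqrt{- \frac{272}{95}} = \frac{4 i \sqrt{1615}}{95}$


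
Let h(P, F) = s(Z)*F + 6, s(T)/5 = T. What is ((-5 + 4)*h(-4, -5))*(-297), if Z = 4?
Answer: -27918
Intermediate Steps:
s(T) = 5*T
h(P, F) = 6 + 20*F (h(P, F) = (5*4)*F + 6 = 20*F + 6 = 6 + 20*F)
((-5 + 4)*h(-4, -5))*(-297) = ((-5 + 4)*(6 + 20*(-5)))*(-297) = -(6 - 100)*(-297) = -1*(-94)*(-297) = 94*(-297) = -27918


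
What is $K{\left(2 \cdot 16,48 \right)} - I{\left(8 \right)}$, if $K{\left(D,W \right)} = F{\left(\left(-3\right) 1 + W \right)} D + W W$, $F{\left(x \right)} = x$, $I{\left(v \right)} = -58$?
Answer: $3802$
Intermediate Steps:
$K{\left(D,W \right)} = W^{2} + D \left(-3 + W\right)$ ($K{\left(D,W \right)} = \left(\left(-3\right) 1 + W\right) D + W W = \left(-3 + W\right) D + W^{2} = D \left(-3 + W\right) + W^{2} = W^{2} + D \left(-3 + W\right)$)
$K{\left(2 \cdot 16,48 \right)} - I{\left(8 \right)} = \left(48^{2} + 2 \cdot 16 \left(-3 + 48\right)\right) - -58 = \left(2304 + 32 \cdot 45\right) + 58 = \left(2304 + 1440\right) + 58 = 3744 + 58 = 3802$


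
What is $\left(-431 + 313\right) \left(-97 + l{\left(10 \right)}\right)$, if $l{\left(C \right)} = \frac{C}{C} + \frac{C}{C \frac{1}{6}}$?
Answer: $10620$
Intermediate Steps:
$l{\left(C \right)} = 7$ ($l{\left(C \right)} = 1 + \frac{C}{C \frac{1}{6}} = 1 + \frac{C}{\frac{1}{6} C} = 1 + C \frac{6}{C} = 1 + 6 = 7$)
$\left(-431 + 313\right) \left(-97 + l{\left(10 \right)}\right) = \left(-431 + 313\right) \left(-97 + 7\right) = \left(-118\right) \left(-90\right) = 10620$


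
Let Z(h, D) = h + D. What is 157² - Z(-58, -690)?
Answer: 25397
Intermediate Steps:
Z(h, D) = D + h
157² - Z(-58, -690) = 157² - (-690 - 58) = 24649 - 1*(-748) = 24649 + 748 = 25397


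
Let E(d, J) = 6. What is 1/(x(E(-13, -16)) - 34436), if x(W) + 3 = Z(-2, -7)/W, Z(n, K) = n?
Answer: -3/103318 ≈ -2.9037e-5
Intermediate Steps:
x(W) = -3 - 2/W
1/(x(E(-13, -16)) - 34436) = 1/((-3 - 2/6) - 34436) = 1/((-3 - 2*1/6) - 34436) = 1/((-3 - 1/3) - 34436) = 1/(-10/3 - 34436) = 1/(-103318/3) = -3/103318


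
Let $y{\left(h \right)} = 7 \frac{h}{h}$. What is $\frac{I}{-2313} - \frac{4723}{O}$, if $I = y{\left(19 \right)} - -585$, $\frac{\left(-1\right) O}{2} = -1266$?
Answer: $- \frac{4141081}{1952172} \approx -2.1213$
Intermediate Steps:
$O = 2532$ ($O = \left(-2\right) \left(-1266\right) = 2532$)
$y{\left(h \right)} = 7$ ($y{\left(h \right)} = 7 \cdot 1 = 7$)
$I = 592$ ($I = 7 - -585 = 7 + 585 = 592$)
$\frac{I}{-2313} - \frac{4723}{O} = \frac{592}{-2313} - \frac{4723}{2532} = 592 \left(- \frac{1}{2313}\right) - \frac{4723}{2532} = - \frac{592}{2313} - \frac{4723}{2532} = - \frac{4141081}{1952172}$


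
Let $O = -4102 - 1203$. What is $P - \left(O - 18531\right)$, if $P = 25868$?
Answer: $49704$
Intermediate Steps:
$O = -5305$ ($O = -4102 - 1203 = -5305$)
$P - \left(O - 18531\right) = 25868 - \left(-5305 - 18531\right) = 25868 - -23836 = 25868 + 23836 = 49704$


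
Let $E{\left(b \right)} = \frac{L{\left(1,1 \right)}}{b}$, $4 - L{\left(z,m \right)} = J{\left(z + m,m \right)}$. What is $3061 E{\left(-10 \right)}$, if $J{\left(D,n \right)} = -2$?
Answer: $- \frac{9183}{5} \approx -1836.6$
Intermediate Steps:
$L{\left(z,m \right)} = 6$ ($L{\left(z,m \right)} = 4 - -2 = 4 + 2 = 6$)
$E{\left(b \right)} = \frac{6}{b}$
$3061 E{\left(-10 \right)} = 3061 \frac{6}{-10} = 3061 \cdot 6 \left(- \frac{1}{10}\right) = 3061 \left(- \frac{3}{5}\right) = - \frac{9183}{5}$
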